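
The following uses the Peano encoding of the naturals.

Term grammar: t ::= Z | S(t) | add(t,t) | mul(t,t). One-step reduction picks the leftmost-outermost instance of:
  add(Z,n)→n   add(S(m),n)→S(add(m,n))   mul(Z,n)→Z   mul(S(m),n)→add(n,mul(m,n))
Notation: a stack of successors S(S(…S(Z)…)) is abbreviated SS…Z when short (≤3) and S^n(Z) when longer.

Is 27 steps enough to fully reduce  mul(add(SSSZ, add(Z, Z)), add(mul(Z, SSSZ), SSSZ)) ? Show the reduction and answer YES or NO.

Answer: YES — reaches normal form S^9(Z) in 27 ≤ 27 steps

Derivation:
  start: mul(add(SSSZ, add(Z, Z)), add(mul(Z, SSSZ), SSSZ))
  [1] mul(S(add(SSZ, add(Z, Z))), add(mul(Z, SSSZ), SSSZ))
  [2] add(add(mul(Z, SSSZ), SSSZ), mul(add(SSZ, add(Z, Z)), add(mul(Z, SSSZ), SSSZ)))
  [3] add(add(Z, SSSZ), mul(add(SSZ, add(Z, Z)), add(mul(Z, SSSZ), SSSZ)))
  [4] add(SSSZ, mul(add(SSZ, add(Z, Z)), add(mul(Z, SSSZ), SSSZ)))
  [5] S(add(SSZ, mul(add(SSZ, add(Z, Z)), add(mul(Z, SSSZ), SSSZ))))
  [6] S(S(add(SZ, mul(add(SSZ, add(Z, Z)), add(mul(Z, SSSZ), SSSZ)))))
  [7] S(S(S(add(Z, mul(add(SSZ, add(Z, Z)), add(mul(Z, SSSZ), SSSZ))))))
  [8] S(S(S(mul(add(SSZ, add(Z, Z)), add(mul(Z, SSSZ), SSSZ)))))
  [9] S(S(S(mul(S(add(SZ, add(Z, Z))), add(mul(Z, SSSZ), SSSZ)))))
  [10] S(S(S(add(add(mul(Z, SSSZ), SSSZ), mul(add(SZ, add(Z, Z)), add(mul(Z, SSSZ), SSSZ))))))
  [11] S(S(S(add(add(Z, SSSZ), mul(add(SZ, add(Z, Z)), add(mul(Z, SSSZ), SSSZ))))))
  [12] S(S(S(add(SSSZ, mul(add(SZ, add(Z, Z)), add(mul(Z, SSSZ), SSSZ))))))
  [13] S(S(S(S(add(SSZ, mul(add(SZ, add(Z, Z)), add(mul(Z, SSSZ), SSSZ)))))))
  [14] S(S(S(S(S(add(SZ, mul(add(SZ, add(Z, Z)), add(mul(Z, SSSZ), SSSZ))))))))
  [15] S(S(S(S(S(S(add(Z, mul(add(SZ, add(Z, Z)), add(mul(Z, SSSZ), SSSZ)))))))))
  [16] S(S(S(S(S(S(mul(add(SZ, add(Z, Z)), add(mul(Z, SSSZ), SSSZ))))))))
  [17] S(S(S(S(S(S(mul(S(add(Z, add(Z, Z))), add(mul(Z, SSSZ), SSSZ))))))))
  [18] S(S(S(S(S(S(add(add(mul(Z, SSSZ), SSSZ), mul(add(Z, add(Z, Z)), add(mul(Z, SSSZ), SSSZ)))))))))
  [19] S(S(S(S(S(S(add(add(Z, SSSZ), mul(add(Z, add(Z, Z)), add(mul(Z, SSSZ), SSSZ)))))))))
  [20] S(S(S(S(S(S(add(SSSZ, mul(add(Z, add(Z, Z)), add(mul(Z, SSSZ), SSSZ)))))))))
  [21] S(S(S(S(S(S(S(add(SSZ, mul(add(Z, add(Z, Z)), add(mul(Z, SSSZ), SSSZ))))))))))
  [22] S(S(S(S(S(S(S(S(add(SZ, mul(add(Z, add(Z, Z)), add(mul(Z, SSSZ), SSSZ)))))))))))
  [23] S(S(S(S(S(S(S(S(S(add(Z, mul(add(Z, add(Z, Z)), add(mul(Z, SSSZ), SSSZ))))))))))))
  [24] S(S(S(S(S(S(S(S(S(mul(add(Z, add(Z, Z)), add(mul(Z, SSSZ), SSSZ)))))))))))
  [25] S(S(S(S(S(S(S(S(S(mul(add(Z, Z), add(mul(Z, SSSZ), SSSZ)))))))))))
  [26] S(S(S(S(S(S(S(S(S(mul(Z, add(mul(Z, SSSZ), SSSZ)))))))))))
  [27] S^9(Z)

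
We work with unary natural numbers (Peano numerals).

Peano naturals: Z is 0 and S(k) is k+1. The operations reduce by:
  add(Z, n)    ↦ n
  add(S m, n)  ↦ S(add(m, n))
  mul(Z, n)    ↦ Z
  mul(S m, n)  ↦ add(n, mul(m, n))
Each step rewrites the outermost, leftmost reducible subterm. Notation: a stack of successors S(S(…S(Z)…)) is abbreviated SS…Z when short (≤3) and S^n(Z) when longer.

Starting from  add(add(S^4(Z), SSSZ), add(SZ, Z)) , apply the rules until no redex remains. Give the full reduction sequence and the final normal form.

Answer: normal form = S^8(Z)  (in 15 steps)

Working:
  start: add(add(S^4(Z), SSSZ), add(SZ, Z))
  →1  add(S(add(SSSZ, SSSZ)), add(SZ, Z))
  →2  S(add(add(SSSZ, SSSZ), add(SZ, Z)))
  →3  S(add(S(add(SSZ, SSSZ)), add(SZ, Z)))
  →4  S(S(add(add(SSZ, SSSZ), add(SZ, Z))))
  →5  S(S(add(S(add(SZ, SSSZ)), add(SZ, Z))))
  →6  S(S(S(add(add(SZ, SSSZ), add(SZ, Z)))))
  →7  S(S(S(add(S(add(Z, SSSZ)), add(SZ, Z)))))
  →8  S(S(S(S(add(add(Z, SSSZ), add(SZ, Z))))))
  →9  S(S(S(S(add(SSSZ, add(SZ, Z))))))
  →10  S(S(S(S(S(add(SSZ, add(SZ, Z)))))))
  →11  S(S(S(S(S(S(add(SZ, add(SZ, Z))))))))
  →12  S(S(S(S(S(S(S(add(Z, add(SZ, Z)))))))))
  →13  S(S(S(S(S(S(S(add(SZ, Z))))))))
  →14  S(S(S(S(S(S(S(S(add(Z, Z)))))))))
  →15  S^8(Z)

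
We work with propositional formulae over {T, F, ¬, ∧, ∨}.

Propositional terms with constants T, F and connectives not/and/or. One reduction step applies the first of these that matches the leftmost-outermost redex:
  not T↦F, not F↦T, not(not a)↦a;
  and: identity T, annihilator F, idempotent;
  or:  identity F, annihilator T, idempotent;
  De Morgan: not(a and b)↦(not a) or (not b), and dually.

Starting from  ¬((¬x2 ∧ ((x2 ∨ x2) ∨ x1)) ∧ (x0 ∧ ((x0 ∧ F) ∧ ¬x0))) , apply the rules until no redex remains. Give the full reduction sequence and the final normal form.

Answer: normal form = T  (in 14 steps)

Reduction:
  start: ¬((¬x2 ∧ ((x2 ∨ x2) ∨ x1)) ∧ (x0 ∧ ((x0 ∧ F) ∧ ¬x0)))
  [1] ¬(¬x2 ∧ ((x2 ∨ x2) ∨ x1)) ∨ ¬(x0 ∧ ((x0 ∧ F) ∧ ¬x0))
  [2] (¬¬x2 ∨ ¬((x2 ∨ x2) ∨ x1)) ∨ ¬(x0 ∧ ((x0 ∧ F) ∧ ¬x0))
  [3] (x2 ∨ ¬((x2 ∨ x2) ∨ x1)) ∨ ¬(x0 ∧ ((x0 ∧ F) ∧ ¬x0))
  [4] (x2 ∨ (¬(x2 ∨ x2) ∧ ¬x1)) ∨ ¬(x0 ∧ ((x0 ∧ F) ∧ ¬x0))
  [5] (x2 ∨ ((¬x2 ∧ ¬x2) ∧ ¬x1)) ∨ ¬(x0 ∧ ((x0 ∧ F) ∧ ¬x0))
  [6] (x2 ∨ (¬x2 ∧ ¬x1)) ∨ ¬(x0 ∧ ((x0 ∧ F) ∧ ¬x0))
  [7] (x2 ∨ (¬x2 ∧ ¬x1)) ∨ (¬x0 ∨ ¬((x0 ∧ F) ∧ ¬x0))
  [8] (x2 ∨ (¬x2 ∧ ¬x1)) ∨ (¬x0 ∨ (¬(x0 ∧ F) ∨ ¬¬x0))
  [9] (x2 ∨ (¬x2 ∧ ¬x1)) ∨ (¬x0 ∨ ((¬x0 ∨ ¬F) ∨ ¬¬x0))
  [10] (x2 ∨ (¬x2 ∧ ¬x1)) ∨ (¬x0 ∨ ((¬x0 ∨ T) ∨ ¬¬x0))
  [11] (x2 ∨ (¬x2 ∧ ¬x1)) ∨ (¬x0 ∨ (T ∨ ¬¬x0))
  [12] (x2 ∨ (¬x2 ∧ ¬x1)) ∨ (¬x0 ∨ T)
  [13] (x2 ∨ (¬x2 ∧ ¬x1)) ∨ T
  [14] T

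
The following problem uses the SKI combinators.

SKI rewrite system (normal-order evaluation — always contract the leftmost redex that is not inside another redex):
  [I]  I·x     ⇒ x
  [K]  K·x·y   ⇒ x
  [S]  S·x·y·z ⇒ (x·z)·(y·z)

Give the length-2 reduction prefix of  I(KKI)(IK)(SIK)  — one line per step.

  start: I(KKI)(IK)(SIK)
  step 1: KKI(IK)(SIK)
  step 2: K(IK)(SIK)

Answer: after 2 steps: K(IK)(SIK)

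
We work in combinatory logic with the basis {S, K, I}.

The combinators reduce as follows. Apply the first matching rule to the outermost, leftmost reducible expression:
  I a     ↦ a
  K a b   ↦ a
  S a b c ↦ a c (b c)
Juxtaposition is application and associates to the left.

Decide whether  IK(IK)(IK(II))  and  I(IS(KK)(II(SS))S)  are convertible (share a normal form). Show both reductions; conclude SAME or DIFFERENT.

Term A:
  start: IK(IK)(IK(II))
  →1  K(IK)(IK(II))
  →2  IK
  →3  K

Term B:
  start: I(IS(KK)(II(SS))S)
  →1  IS(KK)(II(SS))S
  →2  S(KK)(II(SS))S
  →3  KKS(II(SS)S)
  →4  K(II(SS)S)
  →5  K(I(SS)S)
  →6  K(SSS)

Answer: DIFFERENT — A ⇓ K, B ⇓ K(SSS)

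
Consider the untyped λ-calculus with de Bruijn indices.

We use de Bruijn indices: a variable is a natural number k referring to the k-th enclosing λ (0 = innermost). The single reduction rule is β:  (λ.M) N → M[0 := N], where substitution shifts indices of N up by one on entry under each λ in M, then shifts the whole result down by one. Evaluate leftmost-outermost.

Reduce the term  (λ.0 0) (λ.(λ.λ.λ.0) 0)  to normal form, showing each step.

  start: (λ.0 0) (λ.(λ.λ.λ.0) 0)
  →1  (λ.(λ.λ.λ.0) 0) (λ.(λ.λ.λ.0) 0)
  →2  (λ.λ.λ.0) (λ.(λ.λ.λ.0) 0)
  →3  λ.λ.0

Answer: normal form = λ.λ.0  (in 3 steps)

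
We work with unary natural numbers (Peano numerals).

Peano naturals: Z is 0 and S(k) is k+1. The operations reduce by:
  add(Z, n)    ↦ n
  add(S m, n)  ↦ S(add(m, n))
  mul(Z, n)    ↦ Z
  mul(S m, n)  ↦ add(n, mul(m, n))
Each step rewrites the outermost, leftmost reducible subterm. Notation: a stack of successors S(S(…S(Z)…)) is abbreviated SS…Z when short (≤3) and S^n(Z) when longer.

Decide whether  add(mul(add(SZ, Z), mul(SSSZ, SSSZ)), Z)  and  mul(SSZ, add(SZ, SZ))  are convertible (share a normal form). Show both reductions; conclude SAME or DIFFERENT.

Answer: DIFFERENT — A ⇓ S^9(Z), B ⇓ S^4(Z)

Derivation:
Term A:
  start: add(mul(add(SZ, Z), mul(SSSZ, SSSZ)), Z)
  step 1: add(mul(S(add(Z, Z)), mul(SSSZ, SSSZ)), Z)
  step 2: add(add(mul(SSSZ, SSSZ), mul(add(Z, Z), mul(SSSZ, SSSZ))), Z)
  step 3: add(add(add(SSSZ, mul(SSZ, SSSZ)), mul(add(Z, Z), mul(SSSZ, SSSZ))), Z)
  step 4: add(add(S(add(SSZ, mul(SSZ, SSSZ))), mul(add(Z, Z), mul(SSSZ, SSSZ))), Z)
  step 5: add(S(add(add(SSZ, mul(SSZ, SSSZ)), mul(add(Z, Z), mul(SSSZ, SSSZ)))), Z)
  step 6: S(add(add(add(SSZ, mul(SSZ, SSSZ)), mul(add(Z, Z), mul(SSSZ, SSSZ))), Z))
  step 7: S(add(add(S(add(SZ, mul(SSZ, SSSZ))), mul(add(Z, Z), mul(SSSZ, SSSZ))), Z))
  step 8: S(add(S(add(add(SZ, mul(SSZ, SSSZ)), mul(add(Z, Z), mul(SSSZ, SSSZ)))), Z))
  step 9: S(S(add(add(add(SZ, mul(SSZ, SSSZ)), mul(add(Z, Z), mul(SSSZ, SSSZ))), Z)))
  step 10: S(S(add(add(S(add(Z, mul(SSZ, SSSZ))), mul(add(Z, Z), mul(SSSZ, SSSZ))), Z)))
  step 11: S(S(add(S(add(add(Z, mul(SSZ, SSSZ)), mul(add(Z, Z), mul(SSSZ, SSSZ)))), Z)))
  step 12: S(S(S(add(add(add(Z, mul(SSZ, SSSZ)), mul(add(Z, Z), mul(SSSZ, SSSZ))), Z))))
  step 13: S(S(S(add(add(mul(SSZ, SSSZ), mul(add(Z, Z), mul(SSSZ, SSSZ))), Z))))
  step 14: S(S(S(add(add(add(SSSZ, mul(SZ, SSSZ)), mul(add(Z, Z), mul(SSSZ, SSSZ))), Z))))
  step 15: S(S(S(add(add(S(add(SSZ, mul(SZ, SSSZ))), mul(add(Z, Z), mul(SSSZ, SSSZ))), Z))))
  step 16: S(S(S(add(S(add(add(SSZ, mul(SZ, SSSZ)), mul(add(Z, Z), mul(SSSZ, SSSZ)))), Z))))
  step 17: S(S(S(S(add(add(add(SSZ, mul(SZ, SSSZ)), mul(add(Z, Z), mul(SSSZ, SSSZ))), Z)))))
  step 18: S(S(S(S(add(add(S(add(SZ, mul(SZ, SSSZ))), mul(add(Z, Z), mul(SSSZ, SSSZ))), Z)))))
  step 19: S(S(S(S(add(S(add(add(SZ, mul(SZ, SSSZ)), mul(add(Z, Z), mul(SSSZ, SSSZ)))), Z)))))
  step 20: S(S(S(S(S(add(add(add(SZ, mul(SZ, SSSZ)), mul(add(Z, Z), mul(SSSZ, SSSZ))), Z))))))
  step 21: S(S(S(S(S(add(add(S(add(Z, mul(SZ, SSSZ))), mul(add(Z, Z), mul(SSSZ, SSSZ))), Z))))))
  step 22: S(S(S(S(S(add(S(add(add(Z, mul(SZ, SSSZ)), mul(add(Z, Z), mul(SSSZ, SSSZ)))), Z))))))
  step 23: S(S(S(S(S(S(add(add(add(Z, mul(SZ, SSSZ)), mul(add(Z, Z), mul(SSSZ, SSSZ))), Z)))))))
  step 24: S(S(S(S(S(S(add(add(mul(SZ, SSSZ), mul(add(Z, Z), mul(SSSZ, SSSZ))), Z)))))))
  step 25: S(S(S(S(S(S(add(add(add(SSSZ, mul(Z, SSSZ)), mul(add(Z, Z), mul(SSSZ, SSSZ))), Z)))))))
  step 26: S(S(S(S(S(S(add(add(S(add(SSZ, mul(Z, SSSZ))), mul(add(Z, Z), mul(SSSZ, SSSZ))), Z)))))))
  step 27: S(S(S(S(S(S(add(S(add(add(SSZ, mul(Z, SSSZ)), mul(add(Z, Z), mul(SSSZ, SSSZ)))), Z)))))))
  step 28: S(S(S(S(S(S(S(add(add(add(SSZ, mul(Z, SSSZ)), mul(add(Z, Z), mul(SSSZ, SSSZ))), Z))))))))
  step 29: S(S(S(S(S(S(S(add(add(S(add(SZ, mul(Z, SSSZ))), mul(add(Z, Z), mul(SSSZ, SSSZ))), Z))))))))
  step 30: S(S(S(S(S(S(S(add(S(add(add(SZ, mul(Z, SSSZ)), mul(add(Z, Z), mul(SSSZ, SSSZ)))), Z))))))))
  step 31: S(S(S(S(S(S(S(S(add(add(add(SZ, mul(Z, SSSZ)), mul(add(Z, Z), mul(SSSZ, SSSZ))), Z)))))))))
  step 32: S(S(S(S(S(S(S(S(add(add(S(add(Z, mul(Z, SSSZ))), mul(add(Z, Z), mul(SSSZ, SSSZ))), Z)))))))))
  step 33: S(S(S(S(S(S(S(S(add(S(add(add(Z, mul(Z, SSSZ)), mul(add(Z, Z), mul(SSSZ, SSSZ)))), Z)))))))))
  step 34: S(S(S(S(S(S(S(S(S(add(add(add(Z, mul(Z, SSSZ)), mul(add(Z, Z), mul(SSSZ, SSSZ))), Z))))))))))
  step 35: S(S(S(S(S(S(S(S(S(add(add(mul(Z, SSSZ), mul(add(Z, Z), mul(SSSZ, SSSZ))), Z))))))))))
  step 36: S(S(S(S(S(S(S(S(S(add(add(Z, mul(add(Z, Z), mul(SSSZ, SSSZ))), Z))))))))))
  step 37: S(S(S(S(S(S(S(S(S(add(mul(add(Z, Z), mul(SSSZ, SSSZ)), Z))))))))))
  step 38: S(S(S(S(S(S(S(S(S(add(mul(Z, mul(SSSZ, SSSZ)), Z))))))))))
  step 39: S(S(S(S(S(S(S(S(S(add(Z, Z))))))))))
  step 40: S^9(Z)

Term B:
  start: mul(SSZ, add(SZ, SZ))
  step 1: add(add(SZ, SZ), mul(SZ, add(SZ, SZ)))
  step 2: add(S(add(Z, SZ)), mul(SZ, add(SZ, SZ)))
  step 3: S(add(add(Z, SZ), mul(SZ, add(SZ, SZ))))
  step 4: S(add(SZ, mul(SZ, add(SZ, SZ))))
  step 5: S(S(add(Z, mul(SZ, add(SZ, SZ)))))
  step 6: S(S(mul(SZ, add(SZ, SZ))))
  step 7: S(S(add(add(SZ, SZ), mul(Z, add(SZ, SZ)))))
  step 8: S(S(add(S(add(Z, SZ)), mul(Z, add(SZ, SZ)))))
  step 9: S(S(S(add(add(Z, SZ), mul(Z, add(SZ, SZ))))))
  step 10: S(S(S(add(SZ, mul(Z, add(SZ, SZ))))))
  step 11: S(S(S(S(add(Z, mul(Z, add(SZ, SZ)))))))
  step 12: S(S(S(S(mul(Z, add(SZ, SZ))))))
  step 13: S^4(Z)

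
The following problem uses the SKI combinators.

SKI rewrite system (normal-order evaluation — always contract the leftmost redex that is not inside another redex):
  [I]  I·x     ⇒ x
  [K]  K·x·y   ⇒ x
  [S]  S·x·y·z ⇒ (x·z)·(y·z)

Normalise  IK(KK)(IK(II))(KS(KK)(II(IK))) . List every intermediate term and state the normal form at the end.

  start: IK(KK)(IK(II))(KS(KK)(II(IK)))
  [1] K(KK)(IK(II))(KS(KK)(II(IK)))
  [2] KK(KS(KK)(II(IK)))
  [3] K

Answer: normal form = K  (in 3 steps)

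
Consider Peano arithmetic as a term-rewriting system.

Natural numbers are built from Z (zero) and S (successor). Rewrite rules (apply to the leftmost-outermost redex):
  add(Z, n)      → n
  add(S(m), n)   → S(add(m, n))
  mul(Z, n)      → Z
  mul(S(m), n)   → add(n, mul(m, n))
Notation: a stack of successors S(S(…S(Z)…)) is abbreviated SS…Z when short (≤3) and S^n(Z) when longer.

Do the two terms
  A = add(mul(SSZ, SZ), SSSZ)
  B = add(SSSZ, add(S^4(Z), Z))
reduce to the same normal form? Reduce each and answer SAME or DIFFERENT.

Term A:
  start: add(mul(SSZ, SZ), SSSZ)
  [1] add(add(SZ, mul(SZ, SZ)), SSSZ)
  [2] add(S(add(Z, mul(SZ, SZ))), SSSZ)
  [3] S(add(add(Z, mul(SZ, SZ)), SSSZ))
  [4] S(add(mul(SZ, SZ), SSSZ))
  [5] S(add(add(SZ, mul(Z, SZ)), SSSZ))
  [6] S(add(S(add(Z, mul(Z, SZ))), SSSZ))
  [7] S(S(add(add(Z, mul(Z, SZ)), SSSZ)))
  [8] S(S(add(mul(Z, SZ), SSSZ)))
  [9] S(S(add(Z, SSSZ)))
  [10] S^5(Z)

Term B:
  start: add(SSSZ, add(S^4(Z), Z))
  [1] S(add(SSZ, add(S^4(Z), Z)))
  [2] S(S(add(SZ, add(S^4(Z), Z))))
  [3] S(S(S(add(Z, add(S^4(Z), Z)))))
  [4] S(S(S(add(S^4(Z), Z))))
  [5] S(S(S(S(add(SSSZ, Z)))))
  [6] S(S(S(S(S(add(SSZ, Z))))))
  [7] S(S(S(S(S(S(add(SZ, Z)))))))
  [8] S(S(S(S(S(S(S(add(Z, Z))))))))
  [9] S^7(Z)

Answer: DIFFERENT — A ⇓ S^5(Z), B ⇓ S^7(Z)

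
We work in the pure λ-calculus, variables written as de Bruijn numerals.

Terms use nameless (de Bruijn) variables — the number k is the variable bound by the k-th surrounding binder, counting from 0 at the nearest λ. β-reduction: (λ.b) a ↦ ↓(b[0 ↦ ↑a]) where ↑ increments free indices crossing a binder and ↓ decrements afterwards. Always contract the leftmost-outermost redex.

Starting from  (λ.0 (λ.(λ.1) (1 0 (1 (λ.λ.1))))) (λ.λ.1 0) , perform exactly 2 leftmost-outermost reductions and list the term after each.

  start: (λ.0 (λ.(λ.1) (1 0 (1 (λ.λ.1))))) (λ.λ.1 0)
  [1] (λ.λ.1 0) (λ.(λ.1) ((λ.λ.1 0) 0 ((λ.λ.1 0) (λ.λ.1))))
  [2] λ.(λ.(λ.1) ((λ.λ.1 0) 0 ((λ.λ.1 0) (λ.λ.1)))) 0

Answer: after 2 steps: λ.(λ.(λ.1) ((λ.λ.1 0) 0 ((λ.λ.1 0) (λ.λ.1)))) 0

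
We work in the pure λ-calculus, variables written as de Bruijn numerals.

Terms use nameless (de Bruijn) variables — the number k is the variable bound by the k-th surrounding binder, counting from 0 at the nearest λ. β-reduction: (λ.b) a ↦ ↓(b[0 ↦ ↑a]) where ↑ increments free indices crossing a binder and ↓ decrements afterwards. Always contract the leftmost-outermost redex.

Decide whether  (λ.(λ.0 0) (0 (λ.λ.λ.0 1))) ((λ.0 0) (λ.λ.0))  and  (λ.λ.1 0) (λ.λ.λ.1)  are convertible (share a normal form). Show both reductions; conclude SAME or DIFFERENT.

Term A:
  start: (λ.(λ.0 0) (0 (λ.λ.λ.0 1))) ((λ.0 0) (λ.λ.0))
  step 1: (λ.0 0) ((λ.0 0) (λ.λ.0) (λ.λ.λ.0 1))
  step 2: (λ.0 0) (λ.λ.0) (λ.λ.λ.0 1) ((λ.0 0) (λ.λ.0) (λ.λ.λ.0 1))
  step 3: (λ.λ.0) (λ.λ.0) (λ.λ.λ.0 1) ((λ.0 0) (λ.λ.0) (λ.λ.λ.0 1))
  step 4: (λ.0) (λ.λ.λ.0 1) ((λ.0 0) (λ.λ.0) (λ.λ.λ.0 1))
  step 5: (λ.λ.λ.0 1) ((λ.0 0) (λ.λ.0) (λ.λ.λ.0 1))
  step 6: λ.λ.0 1

Term B:
  start: (λ.λ.1 0) (λ.λ.λ.1)
  step 1: λ.(λ.λ.λ.1) 0
  step 2: λ.λ.λ.1

Answer: DIFFERENT — A ⇓ λ.λ.0 1, B ⇓ λ.λ.λ.1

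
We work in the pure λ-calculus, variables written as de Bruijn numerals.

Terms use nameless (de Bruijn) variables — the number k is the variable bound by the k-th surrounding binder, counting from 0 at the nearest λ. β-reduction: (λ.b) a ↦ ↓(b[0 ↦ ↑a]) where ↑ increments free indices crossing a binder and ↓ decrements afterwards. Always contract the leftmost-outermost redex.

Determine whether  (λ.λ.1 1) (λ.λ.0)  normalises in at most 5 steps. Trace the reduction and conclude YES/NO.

  start: (λ.λ.1 1) (λ.λ.0)
  [1] λ.(λ.λ.0) (λ.λ.0)
  [2] λ.λ.0

Answer: YES — reaches normal form λ.λ.0 in 2 ≤ 5 steps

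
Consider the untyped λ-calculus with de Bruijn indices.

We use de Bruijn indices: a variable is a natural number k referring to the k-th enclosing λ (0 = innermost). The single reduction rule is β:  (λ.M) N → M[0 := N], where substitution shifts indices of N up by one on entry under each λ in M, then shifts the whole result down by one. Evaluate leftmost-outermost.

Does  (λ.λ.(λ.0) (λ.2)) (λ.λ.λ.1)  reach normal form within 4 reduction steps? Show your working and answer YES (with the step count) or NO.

  start: (λ.λ.(λ.0) (λ.2)) (λ.λ.λ.1)
  →1  λ.(λ.0) (λ.λ.λ.λ.1)
  →2  λ.λ.λ.λ.λ.1

Answer: YES — reaches normal form λ.λ.λ.λ.λ.1 in 2 ≤ 4 steps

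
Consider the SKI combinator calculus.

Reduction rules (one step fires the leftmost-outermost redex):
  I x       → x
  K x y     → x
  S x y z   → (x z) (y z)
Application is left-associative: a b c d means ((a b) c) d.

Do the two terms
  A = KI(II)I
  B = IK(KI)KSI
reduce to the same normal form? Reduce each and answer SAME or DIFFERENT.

Answer: SAME — A ⇓ I, B ⇓ I

Derivation:
Term A:
  start: KI(II)I
  step 1: II
  step 2: I

Term B:
  start: IK(KI)KSI
  step 1: K(KI)KSI
  step 2: KISI
  step 3: II
  step 4: I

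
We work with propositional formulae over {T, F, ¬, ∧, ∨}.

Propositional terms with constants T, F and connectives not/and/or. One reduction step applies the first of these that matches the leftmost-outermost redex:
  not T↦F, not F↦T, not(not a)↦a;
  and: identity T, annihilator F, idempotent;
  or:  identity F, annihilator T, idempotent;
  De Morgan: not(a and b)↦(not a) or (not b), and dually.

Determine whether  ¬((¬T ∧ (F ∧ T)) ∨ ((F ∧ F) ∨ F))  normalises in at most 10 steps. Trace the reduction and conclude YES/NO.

Answer: YES — reaches normal form T in 10 ≤ 10 steps

Working:
  start: ¬((¬T ∧ (F ∧ T)) ∨ ((F ∧ F) ∨ F))
  [1] ¬(¬T ∧ (F ∧ T)) ∧ ¬((F ∧ F) ∨ F)
  [2] (¬¬T ∨ ¬(F ∧ T)) ∧ ¬((F ∧ F) ∨ F)
  [3] (T ∨ ¬(F ∧ T)) ∧ ¬((F ∧ F) ∨ F)
  [4] T ∧ ¬((F ∧ F) ∨ F)
  [5] ¬((F ∧ F) ∨ F)
  [6] ¬(F ∧ F) ∧ ¬F
  [7] (¬F ∨ ¬F) ∧ ¬F
  [8] ¬F ∧ ¬F
  [9] ¬F
  [10] T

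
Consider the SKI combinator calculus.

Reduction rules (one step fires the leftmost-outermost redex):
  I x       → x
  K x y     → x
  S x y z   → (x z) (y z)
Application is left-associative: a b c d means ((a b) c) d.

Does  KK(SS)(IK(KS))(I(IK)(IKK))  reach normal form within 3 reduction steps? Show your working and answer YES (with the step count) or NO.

  start: KK(SS)(IK(KS))(I(IK)(IKK))
  step 1: K(IK(KS))(I(IK)(IKK))
  step 2: IK(KS)
  step 3: K(KS)

Answer: YES — reaches normal form K(KS) in 3 ≤ 3 steps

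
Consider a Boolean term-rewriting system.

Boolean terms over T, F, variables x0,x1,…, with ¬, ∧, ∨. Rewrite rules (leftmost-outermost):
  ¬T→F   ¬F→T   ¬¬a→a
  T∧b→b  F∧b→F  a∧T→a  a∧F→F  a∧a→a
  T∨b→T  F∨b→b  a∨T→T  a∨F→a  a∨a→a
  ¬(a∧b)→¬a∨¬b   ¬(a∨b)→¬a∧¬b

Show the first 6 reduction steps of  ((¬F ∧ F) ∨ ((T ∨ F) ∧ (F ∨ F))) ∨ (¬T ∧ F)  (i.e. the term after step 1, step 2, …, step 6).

  start: ((¬F ∧ F) ∨ ((T ∨ F) ∧ (F ∨ F))) ∨ (¬T ∧ F)
  [1] (F ∨ ((T ∨ F) ∧ (F ∨ F))) ∨ (¬T ∧ F)
  [2] ((T ∨ F) ∧ (F ∨ F)) ∨ (¬T ∧ F)
  [3] (T ∧ (F ∨ F)) ∨ (¬T ∧ F)
  [4] (F ∨ F) ∨ (¬T ∧ F)
  [5] F ∨ (¬T ∧ F)
  [6] ¬T ∧ F

Answer: after 6 steps: ¬T ∧ F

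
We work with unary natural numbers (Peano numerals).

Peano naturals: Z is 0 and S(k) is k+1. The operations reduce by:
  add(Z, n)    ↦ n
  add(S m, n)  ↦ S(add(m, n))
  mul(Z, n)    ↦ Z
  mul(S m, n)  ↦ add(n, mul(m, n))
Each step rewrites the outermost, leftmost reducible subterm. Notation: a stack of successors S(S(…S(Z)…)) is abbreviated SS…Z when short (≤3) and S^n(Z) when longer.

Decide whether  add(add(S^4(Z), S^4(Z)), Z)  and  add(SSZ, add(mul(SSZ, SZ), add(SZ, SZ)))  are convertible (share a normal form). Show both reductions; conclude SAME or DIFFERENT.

Answer: DIFFERENT — A ⇓ S^8(Z), B ⇓ S^6(Z)

Working:
Term A:
  start: add(add(S^4(Z), S^4(Z)), Z)
  →1  add(S(add(SSSZ, S^4(Z))), Z)
  →2  S(add(add(SSSZ, S^4(Z)), Z))
  →3  S(add(S(add(SSZ, S^4(Z))), Z))
  →4  S(S(add(add(SSZ, S^4(Z)), Z)))
  →5  S(S(add(S(add(SZ, S^4(Z))), Z)))
  →6  S(S(S(add(add(SZ, S^4(Z)), Z))))
  →7  S(S(S(add(S(add(Z, S^4(Z))), Z))))
  →8  S(S(S(S(add(add(Z, S^4(Z)), Z)))))
  →9  S(S(S(S(add(S^4(Z), Z)))))
  →10  S(S(S(S(S(add(SSSZ, Z))))))
  →11  S(S(S(S(S(S(add(SSZ, Z)))))))
  →12  S(S(S(S(S(S(S(add(SZ, Z))))))))
  →13  S(S(S(S(S(S(S(S(add(Z, Z)))))))))
  →14  S^8(Z)

Term B:
  start: add(SSZ, add(mul(SSZ, SZ), add(SZ, SZ)))
  →1  S(add(SZ, add(mul(SSZ, SZ), add(SZ, SZ))))
  →2  S(S(add(Z, add(mul(SSZ, SZ), add(SZ, SZ)))))
  →3  S(S(add(mul(SSZ, SZ), add(SZ, SZ))))
  →4  S(S(add(add(SZ, mul(SZ, SZ)), add(SZ, SZ))))
  →5  S(S(add(S(add(Z, mul(SZ, SZ))), add(SZ, SZ))))
  →6  S(S(S(add(add(Z, mul(SZ, SZ)), add(SZ, SZ)))))
  →7  S(S(S(add(mul(SZ, SZ), add(SZ, SZ)))))
  →8  S(S(S(add(add(SZ, mul(Z, SZ)), add(SZ, SZ)))))
  →9  S(S(S(add(S(add(Z, mul(Z, SZ))), add(SZ, SZ)))))
  →10  S(S(S(S(add(add(Z, mul(Z, SZ)), add(SZ, SZ))))))
  →11  S(S(S(S(add(mul(Z, SZ), add(SZ, SZ))))))
  →12  S(S(S(S(add(Z, add(SZ, SZ))))))
  →13  S(S(S(S(add(SZ, SZ)))))
  →14  S(S(S(S(S(add(Z, SZ))))))
  →15  S^6(Z)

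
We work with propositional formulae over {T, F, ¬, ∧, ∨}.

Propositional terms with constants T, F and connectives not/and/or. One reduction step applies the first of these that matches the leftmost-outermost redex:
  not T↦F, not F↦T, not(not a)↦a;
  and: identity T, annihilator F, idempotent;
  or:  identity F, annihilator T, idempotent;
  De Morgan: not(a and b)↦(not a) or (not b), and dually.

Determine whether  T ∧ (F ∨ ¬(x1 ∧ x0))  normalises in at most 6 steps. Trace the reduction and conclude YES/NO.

Answer: YES — reaches normal form ¬x1 ∨ ¬x0 in 3 ≤ 6 steps

Reduction:
  start: T ∧ (F ∨ ¬(x1 ∧ x0))
  step 1: F ∨ ¬(x1 ∧ x0)
  step 2: ¬(x1 ∧ x0)
  step 3: ¬x1 ∨ ¬x0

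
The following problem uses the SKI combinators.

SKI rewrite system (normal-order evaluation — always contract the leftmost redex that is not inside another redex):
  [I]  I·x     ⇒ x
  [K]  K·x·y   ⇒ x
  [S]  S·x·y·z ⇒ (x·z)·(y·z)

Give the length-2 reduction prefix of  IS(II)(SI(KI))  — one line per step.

Answer: after 2 steps: SI(SI(KI))

Working:
  start: IS(II)(SI(KI))
  →1  S(II)(SI(KI))
  →2  SI(SI(KI))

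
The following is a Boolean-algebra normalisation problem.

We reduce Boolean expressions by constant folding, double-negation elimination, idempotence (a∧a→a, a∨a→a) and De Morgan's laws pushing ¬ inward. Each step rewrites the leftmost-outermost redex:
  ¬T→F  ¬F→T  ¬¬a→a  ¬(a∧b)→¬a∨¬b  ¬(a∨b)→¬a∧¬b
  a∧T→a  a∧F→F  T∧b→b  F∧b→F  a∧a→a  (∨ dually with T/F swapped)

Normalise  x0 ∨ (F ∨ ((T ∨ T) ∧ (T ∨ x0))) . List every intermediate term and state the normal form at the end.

Answer: normal form = T  (in 5 steps)

Reduction:
  start: x0 ∨ (F ∨ ((T ∨ T) ∧ (T ∨ x0)))
  step 1: x0 ∨ ((T ∨ T) ∧ (T ∨ x0))
  step 2: x0 ∨ (T ∧ (T ∨ x0))
  step 3: x0 ∨ (T ∨ x0)
  step 4: x0 ∨ T
  step 5: T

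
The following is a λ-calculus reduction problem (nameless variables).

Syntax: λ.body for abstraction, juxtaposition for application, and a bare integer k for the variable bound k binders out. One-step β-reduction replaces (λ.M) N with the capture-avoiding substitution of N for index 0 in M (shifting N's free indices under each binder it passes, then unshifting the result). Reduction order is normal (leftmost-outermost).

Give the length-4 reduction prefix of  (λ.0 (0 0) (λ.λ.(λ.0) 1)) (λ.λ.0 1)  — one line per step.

  start: (λ.0 (0 0) (λ.λ.(λ.0) 1)) (λ.λ.0 1)
  [1] (λ.λ.0 1) ((λ.λ.0 1) (λ.λ.0 1)) (λ.λ.(λ.0) 1)
  [2] (λ.0 ((λ.λ.0 1) (λ.λ.0 1))) (λ.λ.(λ.0) 1)
  [3] (λ.λ.(λ.0) 1) ((λ.λ.0 1) (λ.λ.0 1))
  [4] λ.(λ.0) ((λ.λ.0 1) (λ.λ.0 1))

Answer: after 4 steps: λ.(λ.0) ((λ.λ.0 1) (λ.λ.0 1))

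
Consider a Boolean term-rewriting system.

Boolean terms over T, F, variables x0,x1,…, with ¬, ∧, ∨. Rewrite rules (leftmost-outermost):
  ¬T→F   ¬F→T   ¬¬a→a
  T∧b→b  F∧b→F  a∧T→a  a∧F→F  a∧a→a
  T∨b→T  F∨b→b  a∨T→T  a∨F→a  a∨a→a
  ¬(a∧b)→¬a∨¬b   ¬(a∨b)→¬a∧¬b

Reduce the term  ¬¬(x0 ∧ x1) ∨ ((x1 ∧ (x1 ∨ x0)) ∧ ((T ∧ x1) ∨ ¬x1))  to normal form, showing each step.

Answer: normal form = (x0 ∧ x1) ∨ ((x1 ∧ (x1 ∨ x0)) ∧ (x1 ∨ ¬x1))  (in 2 steps)

Derivation:
  start: ¬¬(x0 ∧ x1) ∨ ((x1 ∧ (x1 ∨ x0)) ∧ ((T ∧ x1) ∨ ¬x1))
  [1] (x0 ∧ x1) ∨ ((x1 ∧ (x1 ∨ x0)) ∧ ((T ∧ x1) ∨ ¬x1))
  [2] (x0 ∧ x1) ∨ ((x1 ∧ (x1 ∨ x0)) ∧ (x1 ∨ ¬x1))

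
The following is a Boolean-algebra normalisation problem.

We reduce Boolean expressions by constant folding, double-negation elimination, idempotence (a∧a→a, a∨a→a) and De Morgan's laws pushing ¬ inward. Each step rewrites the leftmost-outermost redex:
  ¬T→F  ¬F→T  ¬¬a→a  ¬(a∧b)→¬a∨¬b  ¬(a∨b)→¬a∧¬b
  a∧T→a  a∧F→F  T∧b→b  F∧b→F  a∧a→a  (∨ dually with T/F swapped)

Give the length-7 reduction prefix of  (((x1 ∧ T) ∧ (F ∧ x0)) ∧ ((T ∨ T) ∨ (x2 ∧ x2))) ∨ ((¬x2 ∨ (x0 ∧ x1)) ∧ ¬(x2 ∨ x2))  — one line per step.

  start: (((x1 ∧ T) ∧ (F ∧ x0)) ∧ ((T ∨ T) ∨ (x2 ∧ x2))) ∨ ((¬x2 ∨ (x0 ∧ x1)) ∧ ¬(x2 ∨ x2))
  →1  ((x1 ∧ (F ∧ x0)) ∧ ((T ∨ T) ∨ (x2 ∧ x2))) ∨ ((¬x2 ∨ (x0 ∧ x1)) ∧ ¬(x2 ∨ x2))
  →2  ((x1 ∧ F) ∧ ((T ∨ T) ∨ (x2 ∧ x2))) ∨ ((¬x2 ∨ (x0 ∧ x1)) ∧ ¬(x2 ∨ x2))
  →3  (F ∧ ((T ∨ T) ∨ (x2 ∧ x2))) ∨ ((¬x2 ∨ (x0 ∧ x1)) ∧ ¬(x2 ∨ x2))
  →4  F ∨ ((¬x2 ∨ (x0 ∧ x1)) ∧ ¬(x2 ∨ x2))
  →5  (¬x2 ∨ (x0 ∧ x1)) ∧ ¬(x2 ∨ x2)
  →6  (¬x2 ∨ (x0 ∧ x1)) ∧ (¬x2 ∧ ¬x2)
  →7  (¬x2 ∨ (x0 ∧ x1)) ∧ ¬x2

Answer: after 7 steps: (¬x2 ∨ (x0 ∧ x1)) ∧ ¬x2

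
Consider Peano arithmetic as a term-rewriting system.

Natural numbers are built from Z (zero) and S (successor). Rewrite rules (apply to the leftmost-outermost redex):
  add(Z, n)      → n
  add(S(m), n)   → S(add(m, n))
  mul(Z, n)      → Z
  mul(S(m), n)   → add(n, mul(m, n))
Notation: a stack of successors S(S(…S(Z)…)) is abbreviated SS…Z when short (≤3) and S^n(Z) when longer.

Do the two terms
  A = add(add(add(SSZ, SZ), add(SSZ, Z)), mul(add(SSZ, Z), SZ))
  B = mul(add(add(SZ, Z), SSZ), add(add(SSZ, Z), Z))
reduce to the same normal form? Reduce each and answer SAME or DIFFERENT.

Answer: DIFFERENT — A ⇓ S^7(Z), B ⇓ S^6(Z)

Reduction:
Term A:
  start: add(add(add(SSZ, SZ), add(SSZ, Z)), mul(add(SSZ, Z), SZ))
  [1] add(add(S(add(SZ, SZ)), add(SSZ, Z)), mul(add(SSZ, Z), SZ))
  [2] add(S(add(add(SZ, SZ), add(SSZ, Z))), mul(add(SSZ, Z), SZ))
  [3] S(add(add(add(SZ, SZ), add(SSZ, Z)), mul(add(SSZ, Z), SZ)))
  [4] S(add(add(S(add(Z, SZ)), add(SSZ, Z)), mul(add(SSZ, Z), SZ)))
  [5] S(add(S(add(add(Z, SZ), add(SSZ, Z))), mul(add(SSZ, Z), SZ)))
  [6] S(S(add(add(add(Z, SZ), add(SSZ, Z)), mul(add(SSZ, Z), SZ))))
  [7] S(S(add(add(SZ, add(SSZ, Z)), mul(add(SSZ, Z), SZ))))
  [8] S(S(add(S(add(Z, add(SSZ, Z))), mul(add(SSZ, Z), SZ))))
  [9] S(S(S(add(add(Z, add(SSZ, Z)), mul(add(SSZ, Z), SZ)))))
  [10] S(S(S(add(add(SSZ, Z), mul(add(SSZ, Z), SZ)))))
  [11] S(S(S(add(S(add(SZ, Z)), mul(add(SSZ, Z), SZ)))))
  [12] S(S(S(S(add(add(SZ, Z), mul(add(SSZ, Z), SZ))))))
  [13] S(S(S(S(add(S(add(Z, Z)), mul(add(SSZ, Z), SZ))))))
  [14] S(S(S(S(S(add(add(Z, Z), mul(add(SSZ, Z), SZ)))))))
  [15] S(S(S(S(S(add(Z, mul(add(SSZ, Z), SZ)))))))
  [16] S(S(S(S(S(mul(add(SSZ, Z), SZ))))))
  [17] S(S(S(S(S(mul(S(add(SZ, Z)), SZ))))))
  [18] S(S(S(S(S(add(SZ, mul(add(SZ, Z), SZ)))))))
  [19] S(S(S(S(S(S(add(Z, mul(add(SZ, Z), SZ))))))))
  [20] S(S(S(S(S(S(mul(add(SZ, Z), SZ)))))))
  [21] S(S(S(S(S(S(mul(S(add(Z, Z)), SZ)))))))
  [22] S(S(S(S(S(S(add(SZ, mul(add(Z, Z), SZ))))))))
  [23] S(S(S(S(S(S(S(add(Z, mul(add(Z, Z), SZ)))))))))
  [24] S(S(S(S(S(S(S(mul(add(Z, Z), SZ))))))))
  [25] S(S(S(S(S(S(S(mul(Z, SZ))))))))
  [26] S^7(Z)

Term B:
  start: mul(add(add(SZ, Z), SSZ), add(add(SSZ, Z), Z))
  [1] mul(add(S(add(Z, Z)), SSZ), add(add(SSZ, Z), Z))
  [2] mul(S(add(add(Z, Z), SSZ)), add(add(SSZ, Z), Z))
  [3] add(add(add(SSZ, Z), Z), mul(add(add(Z, Z), SSZ), add(add(SSZ, Z), Z)))
  [4] add(add(S(add(SZ, Z)), Z), mul(add(add(Z, Z), SSZ), add(add(SSZ, Z), Z)))
  [5] add(S(add(add(SZ, Z), Z)), mul(add(add(Z, Z), SSZ), add(add(SSZ, Z), Z)))
  [6] S(add(add(add(SZ, Z), Z), mul(add(add(Z, Z), SSZ), add(add(SSZ, Z), Z))))
  [7] S(add(add(S(add(Z, Z)), Z), mul(add(add(Z, Z), SSZ), add(add(SSZ, Z), Z))))
  [8] S(add(S(add(add(Z, Z), Z)), mul(add(add(Z, Z), SSZ), add(add(SSZ, Z), Z))))
  [9] S(S(add(add(add(Z, Z), Z), mul(add(add(Z, Z), SSZ), add(add(SSZ, Z), Z)))))
  [10] S(S(add(add(Z, Z), mul(add(add(Z, Z), SSZ), add(add(SSZ, Z), Z)))))
  [11] S(S(add(Z, mul(add(add(Z, Z), SSZ), add(add(SSZ, Z), Z)))))
  [12] S(S(mul(add(add(Z, Z), SSZ), add(add(SSZ, Z), Z))))
  [13] S(S(mul(add(Z, SSZ), add(add(SSZ, Z), Z))))
  [14] S(S(mul(SSZ, add(add(SSZ, Z), Z))))
  [15] S(S(add(add(add(SSZ, Z), Z), mul(SZ, add(add(SSZ, Z), Z)))))
  [16] S(S(add(add(S(add(SZ, Z)), Z), mul(SZ, add(add(SSZ, Z), Z)))))
  [17] S(S(add(S(add(add(SZ, Z), Z)), mul(SZ, add(add(SSZ, Z), Z)))))
  [18] S(S(S(add(add(add(SZ, Z), Z), mul(SZ, add(add(SSZ, Z), Z))))))
  [19] S(S(S(add(add(S(add(Z, Z)), Z), mul(SZ, add(add(SSZ, Z), Z))))))
  [20] S(S(S(add(S(add(add(Z, Z), Z)), mul(SZ, add(add(SSZ, Z), Z))))))
  [21] S(S(S(S(add(add(add(Z, Z), Z), mul(SZ, add(add(SSZ, Z), Z)))))))
  [22] S(S(S(S(add(add(Z, Z), mul(SZ, add(add(SSZ, Z), Z)))))))
  [23] S(S(S(S(add(Z, mul(SZ, add(add(SSZ, Z), Z)))))))
  [24] S(S(S(S(mul(SZ, add(add(SSZ, Z), Z))))))
  [25] S(S(S(S(add(add(add(SSZ, Z), Z), mul(Z, add(add(SSZ, Z), Z)))))))
  [26] S(S(S(S(add(add(S(add(SZ, Z)), Z), mul(Z, add(add(SSZ, Z), Z)))))))
  [27] S(S(S(S(add(S(add(add(SZ, Z), Z)), mul(Z, add(add(SSZ, Z), Z)))))))
  [28] S(S(S(S(S(add(add(add(SZ, Z), Z), mul(Z, add(add(SSZ, Z), Z))))))))
  [29] S(S(S(S(S(add(add(S(add(Z, Z)), Z), mul(Z, add(add(SSZ, Z), Z))))))))
  [30] S(S(S(S(S(add(S(add(add(Z, Z), Z)), mul(Z, add(add(SSZ, Z), Z))))))))
  [31] S(S(S(S(S(S(add(add(add(Z, Z), Z), mul(Z, add(add(SSZ, Z), Z)))))))))
  [32] S(S(S(S(S(S(add(add(Z, Z), mul(Z, add(add(SSZ, Z), Z)))))))))
  [33] S(S(S(S(S(S(add(Z, mul(Z, add(add(SSZ, Z), Z)))))))))
  [34] S(S(S(S(S(S(mul(Z, add(add(SSZ, Z), Z))))))))
  [35] S^6(Z)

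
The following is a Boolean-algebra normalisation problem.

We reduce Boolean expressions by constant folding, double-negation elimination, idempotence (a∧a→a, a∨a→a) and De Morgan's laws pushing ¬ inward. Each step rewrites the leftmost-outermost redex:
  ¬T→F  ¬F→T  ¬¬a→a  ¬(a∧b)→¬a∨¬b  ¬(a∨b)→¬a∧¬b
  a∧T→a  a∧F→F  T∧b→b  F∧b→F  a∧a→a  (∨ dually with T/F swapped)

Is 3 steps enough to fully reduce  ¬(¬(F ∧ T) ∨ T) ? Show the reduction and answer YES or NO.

  start: ¬(¬(F ∧ T) ∨ T)
  →1  ¬¬(F ∧ T) ∧ ¬T
  →2  (F ∧ T) ∧ ¬T
  →3  F ∧ ¬T

Answer: NO — after 3 steps the term is F ∧ ¬T, not yet normal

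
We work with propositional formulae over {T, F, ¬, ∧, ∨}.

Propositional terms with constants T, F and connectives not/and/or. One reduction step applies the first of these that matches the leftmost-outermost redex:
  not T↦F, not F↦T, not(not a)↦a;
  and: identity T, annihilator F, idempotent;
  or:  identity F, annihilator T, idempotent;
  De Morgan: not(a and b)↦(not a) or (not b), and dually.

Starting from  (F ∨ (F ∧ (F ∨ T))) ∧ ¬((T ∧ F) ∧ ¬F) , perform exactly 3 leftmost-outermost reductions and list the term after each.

  start: (F ∨ (F ∧ (F ∨ T))) ∧ ¬((T ∧ F) ∧ ¬F)
  step 1: (F ∧ (F ∨ T)) ∧ ¬((T ∧ F) ∧ ¬F)
  step 2: F ∧ ¬((T ∧ F) ∧ ¬F)
  step 3: F

Answer: after 3 steps: F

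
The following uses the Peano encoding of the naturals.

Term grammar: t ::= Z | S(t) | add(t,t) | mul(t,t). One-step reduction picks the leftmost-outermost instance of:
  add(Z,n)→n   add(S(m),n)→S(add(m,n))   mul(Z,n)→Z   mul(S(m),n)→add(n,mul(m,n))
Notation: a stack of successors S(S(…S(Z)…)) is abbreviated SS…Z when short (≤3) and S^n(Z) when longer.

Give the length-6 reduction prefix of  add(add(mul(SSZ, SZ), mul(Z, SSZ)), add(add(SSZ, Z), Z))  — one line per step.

  start: add(add(mul(SSZ, SZ), mul(Z, SSZ)), add(add(SSZ, Z), Z))
  step 1: add(add(add(SZ, mul(SZ, SZ)), mul(Z, SSZ)), add(add(SSZ, Z), Z))
  step 2: add(add(S(add(Z, mul(SZ, SZ))), mul(Z, SSZ)), add(add(SSZ, Z), Z))
  step 3: add(S(add(add(Z, mul(SZ, SZ)), mul(Z, SSZ))), add(add(SSZ, Z), Z))
  step 4: S(add(add(add(Z, mul(SZ, SZ)), mul(Z, SSZ)), add(add(SSZ, Z), Z)))
  step 5: S(add(add(mul(SZ, SZ), mul(Z, SSZ)), add(add(SSZ, Z), Z)))
  step 6: S(add(add(add(SZ, mul(Z, SZ)), mul(Z, SSZ)), add(add(SSZ, Z), Z)))

Answer: after 6 steps: S(add(add(add(SZ, mul(Z, SZ)), mul(Z, SSZ)), add(add(SSZ, Z), Z)))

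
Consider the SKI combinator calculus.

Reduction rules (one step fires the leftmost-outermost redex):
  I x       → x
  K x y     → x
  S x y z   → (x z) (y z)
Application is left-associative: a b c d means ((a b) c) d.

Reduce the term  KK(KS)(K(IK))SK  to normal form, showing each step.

Answer: normal form = K  (in 4 steps)

Derivation:
  start: KK(KS)(K(IK))SK
  step 1: K(K(IK))SK
  step 2: K(IK)K
  step 3: IK
  step 4: K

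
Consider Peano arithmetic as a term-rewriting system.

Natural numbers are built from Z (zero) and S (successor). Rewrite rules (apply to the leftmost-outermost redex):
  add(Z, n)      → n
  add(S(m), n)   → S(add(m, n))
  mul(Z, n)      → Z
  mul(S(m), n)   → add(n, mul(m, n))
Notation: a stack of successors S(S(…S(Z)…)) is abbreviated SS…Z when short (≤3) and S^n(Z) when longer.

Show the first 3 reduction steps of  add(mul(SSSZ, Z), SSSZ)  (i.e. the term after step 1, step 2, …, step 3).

  start: add(mul(SSSZ, Z), SSSZ)
  step 1: add(add(Z, mul(SSZ, Z)), SSSZ)
  step 2: add(mul(SSZ, Z), SSSZ)
  step 3: add(add(Z, mul(SZ, Z)), SSSZ)

Answer: after 3 steps: add(add(Z, mul(SZ, Z)), SSSZ)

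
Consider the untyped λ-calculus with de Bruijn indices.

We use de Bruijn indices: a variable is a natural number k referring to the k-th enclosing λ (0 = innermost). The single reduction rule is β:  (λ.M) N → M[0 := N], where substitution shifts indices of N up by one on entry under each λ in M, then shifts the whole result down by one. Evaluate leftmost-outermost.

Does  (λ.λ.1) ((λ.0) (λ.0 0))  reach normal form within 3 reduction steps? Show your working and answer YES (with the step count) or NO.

Answer: YES — reaches normal form λ.λ.0 0 in 2 ≤ 3 steps

Reduction:
  start: (λ.λ.1) ((λ.0) (λ.0 0))
  [1] λ.(λ.0) (λ.0 0)
  [2] λ.λ.0 0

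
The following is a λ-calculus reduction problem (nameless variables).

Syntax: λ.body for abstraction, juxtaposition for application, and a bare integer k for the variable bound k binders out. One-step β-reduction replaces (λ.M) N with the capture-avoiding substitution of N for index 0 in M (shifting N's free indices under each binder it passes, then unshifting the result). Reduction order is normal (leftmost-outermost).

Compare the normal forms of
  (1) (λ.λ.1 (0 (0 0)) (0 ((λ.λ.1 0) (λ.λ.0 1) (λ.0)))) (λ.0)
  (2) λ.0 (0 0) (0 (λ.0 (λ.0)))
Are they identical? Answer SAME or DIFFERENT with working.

Term A:
  start: (λ.λ.1 (0 (0 0)) (0 ((λ.λ.1 0) (λ.λ.0 1) (λ.0)))) (λ.0)
  →1  λ.(λ.0) (0 (0 0)) (0 ((λ.λ.1 0) (λ.λ.0 1) (λ.0)))
  →2  λ.0 (0 0) (0 ((λ.λ.1 0) (λ.λ.0 1) (λ.0)))
  →3  λ.0 (0 0) (0 ((λ.(λ.λ.0 1) 0) (λ.0)))
  →4  λ.0 (0 0) (0 ((λ.λ.0 1) (λ.0)))
  →5  λ.0 (0 0) (0 (λ.0 (λ.0)))

Term B:
  start: λ.0 (0 0) (0 (λ.0 (λ.0)))

Answer: SAME — A ⇓ λ.0 (0 0) (0 (λ.0 (λ.0))), B ⇓ λ.0 (0 0) (0 (λ.0 (λ.0)))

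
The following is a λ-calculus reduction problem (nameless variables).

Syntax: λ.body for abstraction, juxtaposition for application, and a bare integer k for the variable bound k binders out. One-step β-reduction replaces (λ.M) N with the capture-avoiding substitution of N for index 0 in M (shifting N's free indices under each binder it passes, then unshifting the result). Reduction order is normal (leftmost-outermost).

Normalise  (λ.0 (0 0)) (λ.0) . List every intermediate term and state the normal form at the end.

Answer: normal form = λ.0  (in 3 steps)

Working:
  start: (λ.0 (0 0)) (λ.0)
  step 1: (λ.0) ((λ.0) (λ.0))
  step 2: (λ.0) (λ.0)
  step 3: λ.0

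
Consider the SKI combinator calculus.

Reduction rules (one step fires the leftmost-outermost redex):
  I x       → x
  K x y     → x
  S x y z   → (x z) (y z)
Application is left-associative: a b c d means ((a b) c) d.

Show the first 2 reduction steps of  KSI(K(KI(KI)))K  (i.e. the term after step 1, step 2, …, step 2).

Answer: after 2 steps: S(KI)K

Reduction:
  start: KSI(K(KI(KI)))K
  →1  S(K(KI(KI)))K
  →2  S(KI)K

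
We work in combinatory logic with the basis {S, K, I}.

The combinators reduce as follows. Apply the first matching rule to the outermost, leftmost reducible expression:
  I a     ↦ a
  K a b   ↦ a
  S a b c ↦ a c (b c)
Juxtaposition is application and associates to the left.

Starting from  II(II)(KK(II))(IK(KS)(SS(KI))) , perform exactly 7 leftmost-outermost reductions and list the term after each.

  start: II(II)(KK(II))(IK(KS)(SS(KI)))
  [1] I(II)(KK(II))(IK(KS)(SS(KI)))
  [2] II(KK(II))(IK(KS)(SS(KI)))
  [3] I(KK(II))(IK(KS)(SS(KI)))
  [4] KK(II)(IK(KS)(SS(KI)))
  [5] K(IK(KS)(SS(KI)))
  [6] K(K(KS)(SS(KI)))
  [7] K(KS)

Answer: after 7 steps: K(KS)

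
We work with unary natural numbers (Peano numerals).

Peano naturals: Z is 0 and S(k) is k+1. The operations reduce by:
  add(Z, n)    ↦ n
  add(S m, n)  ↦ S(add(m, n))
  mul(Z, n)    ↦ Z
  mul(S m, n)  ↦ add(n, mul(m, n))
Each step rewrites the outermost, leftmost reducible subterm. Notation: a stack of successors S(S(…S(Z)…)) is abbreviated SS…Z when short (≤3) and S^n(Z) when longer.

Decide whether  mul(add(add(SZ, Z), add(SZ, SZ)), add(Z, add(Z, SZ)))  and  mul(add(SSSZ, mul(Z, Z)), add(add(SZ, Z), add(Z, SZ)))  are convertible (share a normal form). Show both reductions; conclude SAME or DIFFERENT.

Answer: DIFFERENT — A ⇓ SSSZ, B ⇓ S^6(Z)

Working:
Term A:
  start: mul(add(add(SZ, Z), add(SZ, SZ)), add(Z, add(Z, SZ)))
  step 1: mul(add(S(add(Z, Z)), add(SZ, SZ)), add(Z, add(Z, SZ)))
  step 2: mul(S(add(add(Z, Z), add(SZ, SZ))), add(Z, add(Z, SZ)))
  step 3: add(add(Z, add(Z, SZ)), mul(add(add(Z, Z), add(SZ, SZ)), add(Z, add(Z, SZ))))
  step 4: add(add(Z, SZ), mul(add(add(Z, Z), add(SZ, SZ)), add(Z, add(Z, SZ))))
  step 5: add(SZ, mul(add(add(Z, Z), add(SZ, SZ)), add(Z, add(Z, SZ))))
  step 6: S(add(Z, mul(add(add(Z, Z), add(SZ, SZ)), add(Z, add(Z, SZ)))))
  step 7: S(mul(add(add(Z, Z), add(SZ, SZ)), add(Z, add(Z, SZ))))
  step 8: S(mul(add(Z, add(SZ, SZ)), add(Z, add(Z, SZ))))
  step 9: S(mul(add(SZ, SZ), add(Z, add(Z, SZ))))
  step 10: S(mul(S(add(Z, SZ)), add(Z, add(Z, SZ))))
  step 11: S(add(add(Z, add(Z, SZ)), mul(add(Z, SZ), add(Z, add(Z, SZ)))))
  step 12: S(add(add(Z, SZ), mul(add(Z, SZ), add(Z, add(Z, SZ)))))
  step 13: S(add(SZ, mul(add(Z, SZ), add(Z, add(Z, SZ)))))
  step 14: S(S(add(Z, mul(add(Z, SZ), add(Z, add(Z, SZ))))))
  step 15: S(S(mul(add(Z, SZ), add(Z, add(Z, SZ)))))
  step 16: S(S(mul(SZ, add(Z, add(Z, SZ)))))
  step 17: S(S(add(add(Z, add(Z, SZ)), mul(Z, add(Z, add(Z, SZ))))))
  step 18: S(S(add(add(Z, SZ), mul(Z, add(Z, add(Z, SZ))))))
  step 19: S(S(add(SZ, mul(Z, add(Z, add(Z, SZ))))))
  step 20: S(S(S(add(Z, mul(Z, add(Z, add(Z, SZ)))))))
  step 21: S(S(S(mul(Z, add(Z, add(Z, SZ))))))
  step 22: SSSZ

Term B:
  start: mul(add(SSSZ, mul(Z, Z)), add(add(SZ, Z), add(Z, SZ)))
  step 1: mul(S(add(SSZ, mul(Z, Z))), add(add(SZ, Z), add(Z, SZ)))
  step 2: add(add(add(SZ, Z), add(Z, SZ)), mul(add(SSZ, mul(Z, Z)), add(add(SZ, Z), add(Z, SZ))))
  step 3: add(add(S(add(Z, Z)), add(Z, SZ)), mul(add(SSZ, mul(Z, Z)), add(add(SZ, Z), add(Z, SZ))))
  step 4: add(S(add(add(Z, Z), add(Z, SZ))), mul(add(SSZ, mul(Z, Z)), add(add(SZ, Z), add(Z, SZ))))
  step 5: S(add(add(add(Z, Z), add(Z, SZ)), mul(add(SSZ, mul(Z, Z)), add(add(SZ, Z), add(Z, SZ)))))
  step 6: S(add(add(Z, add(Z, SZ)), mul(add(SSZ, mul(Z, Z)), add(add(SZ, Z), add(Z, SZ)))))
  step 7: S(add(add(Z, SZ), mul(add(SSZ, mul(Z, Z)), add(add(SZ, Z), add(Z, SZ)))))
  step 8: S(add(SZ, mul(add(SSZ, mul(Z, Z)), add(add(SZ, Z), add(Z, SZ)))))
  step 9: S(S(add(Z, mul(add(SSZ, mul(Z, Z)), add(add(SZ, Z), add(Z, SZ))))))
  step 10: S(S(mul(add(SSZ, mul(Z, Z)), add(add(SZ, Z), add(Z, SZ)))))
  step 11: S(S(mul(S(add(SZ, mul(Z, Z))), add(add(SZ, Z), add(Z, SZ)))))
  step 12: S(S(add(add(add(SZ, Z), add(Z, SZ)), mul(add(SZ, mul(Z, Z)), add(add(SZ, Z), add(Z, SZ))))))
  step 13: S(S(add(add(S(add(Z, Z)), add(Z, SZ)), mul(add(SZ, mul(Z, Z)), add(add(SZ, Z), add(Z, SZ))))))
  step 14: S(S(add(S(add(add(Z, Z), add(Z, SZ))), mul(add(SZ, mul(Z, Z)), add(add(SZ, Z), add(Z, SZ))))))
  step 15: S(S(S(add(add(add(Z, Z), add(Z, SZ)), mul(add(SZ, mul(Z, Z)), add(add(SZ, Z), add(Z, SZ)))))))
  step 16: S(S(S(add(add(Z, add(Z, SZ)), mul(add(SZ, mul(Z, Z)), add(add(SZ, Z), add(Z, SZ)))))))
  step 17: S(S(S(add(add(Z, SZ), mul(add(SZ, mul(Z, Z)), add(add(SZ, Z), add(Z, SZ)))))))
  step 18: S(S(S(add(SZ, mul(add(SZ, mul(Z, Z)), add(add(SZ, Z), add(Z, SZ)))))))
  step 19: S(S(S(S(add(Z, mul(add(SZ, mul(Z, Z)), add(add(SZ, Z), add(Z, SZ))))))))
  step 20: S(S(S(S(mul(add(SZ, mul(Z, Z)), add(add(SZ, Z), add(Z, SZ)))))))
  step 21: S(S(S(S(mul(S(add(Z, mul(Z, Z))), add(add(SZ, Z), add(Z, SZ)))))))
  step 22: S(S(S(S(add(add(add(SZ, Z), add(Z, SZ)), mul(add(Z, mul(Z, Z)), add(add(SZ, Z), add(Z, SZ))))))))
  step 23: S(S(S(S(add(add(S(add(Z, Z)), add(Z, SZ)), mul(add(Z, mul(Z, Z)), add(add(SZ, Z), add(Z, SZ))))))))
  step 24: S(S(S(S(add(S(add(add(Z, Z), add(Z, SZ))), mul(add(Z, mul(Z, Z)), add(add(SZ, Z), add(Z, SZ))))))))
  step 25: S(S(S(S(S(add(add(add(Z, Z), add(Z, SZ)), mul(add(Z, mul(Z, Z)), add(add(SZ, Z), add(Z, SZ)))))))))
  step 26: S(S(S(S(S(add(add(Z, add(Z, SZ)), mul(add(Z, mul(Z, Z)), add(add(SZ, Z), add(Z, SZ)))))))))
  step 27: S(S(S(S(S(add(add(Z, SZ), mul(add(Z, mul(Z, Z)), add(add(SZ, Z), add(Z, SZ)))))))))
  step 28: S(S(S(S(S(add(SZ, mul(add(Z, mul(Z, Z)), add(add(SZ, Z), add(Z, SZ)))))))))
  step 29: S(S(S(S(S(S(add(Z, mul(add(Z, mul(Z, Z)), add(add(SZ, Z), add(Z, SZ))))))))))
  step 30: S(S(S(S(S(S(mul(add(Z, mul(Z, Z)), add(add(SZ, Z), add(Z, SZ)))))))))
  step 31: S(S(S(S(S(S(mul(mul(Z, Z), add(add(SZ, Z), add(Z, SZ)))))))))
  step 32: S(S(S(S(S(S(mul(Z, add(add(SZ, Z), add(Z, SZ)))))))))
  step 33: S^6(Z)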